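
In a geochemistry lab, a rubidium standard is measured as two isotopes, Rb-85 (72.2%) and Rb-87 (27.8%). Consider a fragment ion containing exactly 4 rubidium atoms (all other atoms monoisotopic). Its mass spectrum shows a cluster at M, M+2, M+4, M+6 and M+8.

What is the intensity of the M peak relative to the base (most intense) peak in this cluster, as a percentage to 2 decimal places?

(0.722 + 0.278)^4 gives M 0.2717, M+2 0.4185, M+4 0.2417, M+6 0.0620, M+8 0.0060; the largest is M+2.
P(M+2) = C(4,1) × 0.722^3 × 0.278^1 = 4 × 0.37636705 × 0.2780 = 0.418520 (base)
P(M) = C(4,0) × 0.722^4 × 0.278^0 = 1 × 0.27173701 × 1.0000 = 0.271737
Relative intensity = 0.271737 / 0.418520 × 100 = 64.93

64.93%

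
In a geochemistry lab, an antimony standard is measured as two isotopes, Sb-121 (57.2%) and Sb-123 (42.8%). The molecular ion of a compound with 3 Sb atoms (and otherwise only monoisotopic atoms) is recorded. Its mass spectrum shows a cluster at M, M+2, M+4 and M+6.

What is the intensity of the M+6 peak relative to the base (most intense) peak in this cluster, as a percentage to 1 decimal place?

Binomial terms of (0.572 + 0.428)^3: M 0.1871, M+2 0.4201, M+4 0.3143, M+6 0.0784 → M+2 is the base peak.
P(M+2) = C(3,1) × 0.572^2 × 0.428^1 = 3 × 0.327184 × 0.4280 = 0.420104 (base)
P(M+6) = C(3,3) × 0.572^0 × 0.428^3 = 1 × 1.0000 × 0.07840275 = 0.078403
Relative intensity = 0.078403 / 0.420104 × 100 = 18.7

18.7%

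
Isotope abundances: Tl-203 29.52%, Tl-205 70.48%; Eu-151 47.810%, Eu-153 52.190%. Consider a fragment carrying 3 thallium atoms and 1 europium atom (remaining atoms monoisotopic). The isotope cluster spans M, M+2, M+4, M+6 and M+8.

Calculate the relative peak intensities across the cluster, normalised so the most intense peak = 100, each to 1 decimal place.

3.1 : 25.6 : 77.2 : 100.0 : 46.0

Thallium pattern (n=3): 0.02572463 : 0.18425524 : 0.43991564 : 0.35010449
Europium pattern (n=1): 0.4781 : 0.5219
Convolve the two distributions (both contribute in 2-u steps):
  M: 0.02572463×0.4781 = 0.012299
  M+2: 0.02572463×0.5219 + 0.18425524×0.4781 = 0.101518
  M+4: 0.18425524×0.5219 + 0.43991564×0.4781 = 0.306486
  M+6: 0.43991564×0.5219 + 0.35010449×0.4781 = 0.396977
  M+8: 0.35010449×0.5219 = 0.182720
Scale to base peak (0.396977) = 100: 3.1 : 25.6 : 77.2 : 100.0 : 46.0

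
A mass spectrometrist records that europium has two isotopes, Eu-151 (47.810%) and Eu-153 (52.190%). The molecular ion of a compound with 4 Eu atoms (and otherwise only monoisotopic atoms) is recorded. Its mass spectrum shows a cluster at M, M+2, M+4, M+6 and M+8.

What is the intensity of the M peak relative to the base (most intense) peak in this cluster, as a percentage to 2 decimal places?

(0.47810 + 0.52190)^4 gives M 0.0522, M+2 0.2281, M+4 0.3736, M+6 0.2719, M+8 0.0742; the largest is M+4.
P(M+4) = C(4,2) × 0.47810^2 × 0.52190^2 = 6 × 0.22857961 × 0.27237961 = 0.373563 (base)
P(M) = C(4,0) × 0.47810^4 × 0.52190^0 = 1 × 0.05224864 × 1.0000 = 0.052249
Relative intensity = 0.052249 / 0.373563 × 100 = 13.99

13.99%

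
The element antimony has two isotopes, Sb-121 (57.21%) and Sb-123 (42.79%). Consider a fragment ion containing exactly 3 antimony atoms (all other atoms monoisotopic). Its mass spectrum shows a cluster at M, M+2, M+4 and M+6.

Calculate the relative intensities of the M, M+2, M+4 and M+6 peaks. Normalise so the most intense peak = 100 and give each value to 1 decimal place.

44.6 : 100.0 : 74.8 : 18.6

Expanding (0.5721 + 0.4279)^3:
P(M) = 0.5721^3 = 0.187247
P(M+2) = 3 × 0.5721^2 × 0.4279^1 = 0.420153
P(M+4) = 3 × 0.5721^1 × 0.4279^2 = 0.314252
P(M+6) = 0.4279^3 = 0.078348
The M+2 peak is largest (0.420153); scaling to 100 gives 44.6 : 100.0 : 74.8 : 18.6.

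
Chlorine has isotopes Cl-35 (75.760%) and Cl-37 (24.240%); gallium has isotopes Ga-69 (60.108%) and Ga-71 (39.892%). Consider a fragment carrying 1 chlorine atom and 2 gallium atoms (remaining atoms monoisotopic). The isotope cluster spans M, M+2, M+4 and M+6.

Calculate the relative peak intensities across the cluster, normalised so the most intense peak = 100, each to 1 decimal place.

60.7 : 100.0 : 52.5 : 8.6

Chlorine pattern (n=1): 0.7576 : 0.2424
Gallium pattern (n=2): 0.36129717 : 0.47956567 : 0.15913717
Convolve the two distributions (both contribute in 2-u steps):
  M: 0.7576×0.36129717 = 0.273719
  M+2: 0.7576×0.47956567 + 0.2424×0.36129717 = 0.450897
  M+4: 0.7576×0.15913717 + 0.2424×0.47956567 = 0.236809
  M+6: 0.2424×0.15913717 = 0.038575
Scale to base peak (0.450897) = 100: 60.7 : 100.0 : 52.5 : 8.6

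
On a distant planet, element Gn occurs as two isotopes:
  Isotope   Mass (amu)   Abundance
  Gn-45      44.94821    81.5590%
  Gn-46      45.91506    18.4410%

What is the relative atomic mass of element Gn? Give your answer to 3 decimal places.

45.127 amu

Ar = Σ fᵢ·mᵢ = 0.815590 × 44.94821 + 0.184410 × 45.91506
= 36.659311 + 8.467196 = 45.126507 amu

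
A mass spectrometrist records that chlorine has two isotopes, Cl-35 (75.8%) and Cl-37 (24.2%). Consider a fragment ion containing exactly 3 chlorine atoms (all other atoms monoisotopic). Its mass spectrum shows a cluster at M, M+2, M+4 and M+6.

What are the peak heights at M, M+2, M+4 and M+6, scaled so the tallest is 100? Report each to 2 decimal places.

100.00 : 95.78 : 30.58 : 3.25

The 3 Cl atoms are independent, so intensities follow the terms of (0.758 + 0.242)^3.
P(M) = 0.758^3 = 0.435520
P(M+2) = 3 × 0.758^2 × 0.242^1 = 0.417133
P(M+4) = 3 × 0.758^1 × 0.242^2 = 0.133175
P(M+6) = 0.242^3 = 0.014172
The M peak is largest (0.435520); scaling to 100 gives 100.00 : 95.78 : 30.58 : 3.25.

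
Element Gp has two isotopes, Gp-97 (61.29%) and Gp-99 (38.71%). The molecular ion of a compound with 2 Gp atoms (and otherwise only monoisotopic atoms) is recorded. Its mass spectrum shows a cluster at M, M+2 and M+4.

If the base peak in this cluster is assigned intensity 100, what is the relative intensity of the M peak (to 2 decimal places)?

79.17

(0.6129 + 0.3871)^2 gives M 0.3756, M+2 0.4745, M+4 0.1498; the largest is M+2.
P(M+2) = C(2,1) × 0.6129^1 × 0.3871^1 = 2 × 0.6129 × 0.3871 = 0.474507 (base)
P(M) = C(2,0) × 0.6129^2 × 0.3871^0 = 1 × 0.37564641 × 1.0000 = 0.375646
Relative intensity = 0.375646 / 0.474507 × 100 = 79.17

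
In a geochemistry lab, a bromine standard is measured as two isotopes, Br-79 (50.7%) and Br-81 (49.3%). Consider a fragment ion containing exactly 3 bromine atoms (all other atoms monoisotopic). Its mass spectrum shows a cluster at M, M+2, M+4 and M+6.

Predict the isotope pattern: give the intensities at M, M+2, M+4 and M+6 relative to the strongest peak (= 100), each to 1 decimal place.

34.3 : 100.0 : 97.2 : 31.5

Expanding (0.507 + 0.493)^3:
P(M) = 0.507^3 = 0.130324
P(M+2) = 3 × 0.507^2 × 0.493^1 = 0.380175
P(M+4) = 3 × 0.507^1 × 0.493^2 = 0.369678
P(M+6) = 0.493^3 = 0.119823
The M+2 peak is largest (0.380175); scaling to 100 gives 34.3 : 100.0 : 97.2 : 31.5.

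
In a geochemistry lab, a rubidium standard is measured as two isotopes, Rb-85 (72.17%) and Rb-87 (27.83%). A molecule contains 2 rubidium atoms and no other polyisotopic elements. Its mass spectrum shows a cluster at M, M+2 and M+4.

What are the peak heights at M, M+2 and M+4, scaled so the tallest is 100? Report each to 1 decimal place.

The 2 Rb atoms are independent, so intensities follow the terms of (0.7217 + 0.2783)^2.
P(M) = 0.7217^2 = 0.520851
P(M+2) = 2 × 0.7217^1 × 0.2783^1 = 0.401698
P(M+4) = 0.2783^2 = 0.077451
The M peak is largest (0.520851); scaling to 100 gives 100.0 : 77.1 : 14.9.

100.0 : 77.1 : 14.9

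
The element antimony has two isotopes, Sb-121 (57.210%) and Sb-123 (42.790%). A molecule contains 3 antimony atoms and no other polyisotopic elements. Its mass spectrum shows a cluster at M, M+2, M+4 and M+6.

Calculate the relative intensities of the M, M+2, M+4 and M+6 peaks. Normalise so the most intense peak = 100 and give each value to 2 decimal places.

44.57 : 100.00 : 74.79 : 18.65

Each Sb atom is independently Sb-121 (p = 0.57210) or Sb-123 (q = 0.42790); the cluster is the binomial expansion (p + q)^3.
P(M) = 0.57210^3 = 0.187247
P(M+2) = 3 × 0.57210^2 × 0.42790^1 = 0.420153
P(M+4) = 3 × 0.57210^1 × 0.42790^2 = 0.314252
P(M+6) = 0.42790^3 = 0.078348
The M+2 peak is largest (0.420153); scaling to 100 gives 44.57 : 100.00 : 74.79 : 18.65.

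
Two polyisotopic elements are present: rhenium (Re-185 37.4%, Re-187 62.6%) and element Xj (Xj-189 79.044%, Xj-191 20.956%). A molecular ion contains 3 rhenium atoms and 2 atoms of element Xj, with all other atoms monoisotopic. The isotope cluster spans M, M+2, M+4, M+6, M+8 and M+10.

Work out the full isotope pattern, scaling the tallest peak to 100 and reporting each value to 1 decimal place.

9.0 : 49.8 : 100.0 : 85.3 : 27.6 : 3.0

Rhenium pattern (n=3): 0.05231362 : 0.26268713 : 0.43968487 : 0.24531438
Element Xj pattern (n=2): 0.62479539 : 0.33128921 : 0.04391539
Convolve the two distributions (both contribute in 2-u steps):
  M: 0.05231362×0.62479539 = 0.032685
  M+2: 0.05231362×0.33128921 + 0.26268713×0.62479539 = 0.181457
  M+4: 0.05231362×0.04391539 + 0.26268713×0.33128921 + 0.43968487×0.62479539 = 0.364036
  M+6: 0.26268713×0.04391539 + 0.43968487×0.33128921 + 0.24531438×0.62479539 = 0.310470
  M+8: 0.43968487×0.04391539 + 0.24531438×0.33128921 = 0.100579
  M+10: 0.24531438×0.04391539 = 0.010773
Scale to base peak (0.364036) = 100: 9.0 : 49.8 : 100.0 : 85.3 : 27.6 : 3.0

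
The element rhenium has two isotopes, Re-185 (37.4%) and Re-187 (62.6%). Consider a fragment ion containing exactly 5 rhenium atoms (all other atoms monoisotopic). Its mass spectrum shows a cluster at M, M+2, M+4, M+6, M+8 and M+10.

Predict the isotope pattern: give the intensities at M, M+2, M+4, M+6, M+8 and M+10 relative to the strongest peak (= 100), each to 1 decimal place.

2.1 : 17.8 : 59.7 : 100.0 : 83.7 : 28.0

Expanding (0.374 + 0.626)^5:
P(M) = 0.374^5 = 0.007317
P(M+2) = 5 × 0.374^4 × 0.626^1 = 0.061239
P(M+4) = 10 × 0.374^3 × 0.626^2 = 0.205005
P(M+6) = 10 × 0.374^2 × 0.626^3 = 0.343136
P(M+8) = 5 × 0.374^1 × 0.626^4 = 0.287170
P(M+10) = 0.626^5 = 0.096133
The M+6 peak is largest (0.343136); scaling to 100 gives 2.1 : 17.8 : 59.7 : 100.0 : 83.7 : 28.0.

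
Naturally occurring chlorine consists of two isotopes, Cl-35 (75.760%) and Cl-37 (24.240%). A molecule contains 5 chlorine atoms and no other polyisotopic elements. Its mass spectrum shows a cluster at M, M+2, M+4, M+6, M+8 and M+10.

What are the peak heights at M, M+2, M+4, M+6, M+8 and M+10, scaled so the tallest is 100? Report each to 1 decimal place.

The 5 Cl atoms are independent, so intensities follow the terms of (0.75760 + 0.24240)^5.
P(M) = 0.75760^5 = 0.249574
P(M+2) = 5 × 0.75760^4 × 0.24240^1 = 0.399266
P(M+4) = 10 × 0.75760^3 × 0.24240^2 = 0.255497
P(M+6) = 10 × 0.75760^2 × 0.24240^3 = 0.081748
P(M+8) = 5 × 0.75760^1 × 0.24240^4 = 0.013078
P(M+10) = 0.24240^5 = 0.000837
The M+2 peak is largest (0.399266); scaling to 100 gives 62.5 : 100.0 : 64.0 : 20.5 : 3.3 : 0.2.

62.5 : 100.0 : 64.0 : 20.5 : 3.3 : 0.2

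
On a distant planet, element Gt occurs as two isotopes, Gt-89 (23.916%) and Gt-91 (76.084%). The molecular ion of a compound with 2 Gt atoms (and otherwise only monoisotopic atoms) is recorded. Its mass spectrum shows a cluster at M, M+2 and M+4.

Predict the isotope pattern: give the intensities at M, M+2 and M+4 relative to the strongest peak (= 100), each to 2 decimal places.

Expanding (0.23916 + 0.76084)^2:
P(M) = 0.23916^2 = 0.057198
P(M+2) = 2 × 0.23916^1 × 0.76084^1 = 0.363925
P(M+4) = 0.76084^2 = 0.578878
The M+4 peak is largest (0.578878); scaling to 100 gives 9.88 : 62.87 : 100.00.

9.88 : 62.87 : 100.00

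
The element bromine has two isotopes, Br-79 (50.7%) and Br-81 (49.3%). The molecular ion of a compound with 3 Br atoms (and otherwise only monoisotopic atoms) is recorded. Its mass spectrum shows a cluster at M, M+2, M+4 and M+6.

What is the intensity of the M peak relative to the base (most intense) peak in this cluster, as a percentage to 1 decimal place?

Binomial terms of (0.507 + 0.493)^3: M 0.1303, M+2 0.3802, M+4 0.3697, M+6 0.1198 → M+2 is the base peak.
P(M+2) = C(3,1) × 0.507^2 × 0.493^1 = 3 × 0.257049 × 0.4930 = 0.380175 (base)
P(M) = C(3,0) × 0.507^3 × 0.493^0 = 1 × 0.13032384 × 1.0000 = 0.130324
Relative intensity = 0.130324 / 0.380175 × 100 = 34.3

34.3%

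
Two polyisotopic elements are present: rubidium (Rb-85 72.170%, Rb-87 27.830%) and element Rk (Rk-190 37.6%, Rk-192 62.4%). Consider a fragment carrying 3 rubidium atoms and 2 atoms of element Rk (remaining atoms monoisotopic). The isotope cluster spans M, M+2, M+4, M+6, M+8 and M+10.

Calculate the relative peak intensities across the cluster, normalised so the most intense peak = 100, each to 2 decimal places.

Rubidium pattern (n=3): 0.37589809 : 0.43485841 : 0.16768892 : 0.02155458
Element Rk pattern (n=2): 0.141376 : 0.469248 : 0.389376
Convolve the two distributions (both contribute in 2-u steps):
  M: 0.37589809×0.141376 = 0.053143
  M+2: 0.37589809×0.469248 + 0.43485841×0.141376 = 0.237868
  M+4: 0.37589809×0.389376 + 0.43485841×0.469248 + 0.16768892×0.141376 = 0.374129
  M+6: 0.43485841×0.389376 + 0.16768892×0.469248 + 0.02155458×0.141376 = 0.251058
  M+8: 0.16768892×0.389376 + 0.02155458×0.469248 = 0.075408
  M+10: 0.02155458×0.389376 = 0.008393
Scale to base peak (0.374129) = 100: 14.20 : 63.58 : 100.00 : 67.10 : 20.16 : 2.24

14.20 : 63.58 : 100.00 : 67.10 : 20.16 : 2.24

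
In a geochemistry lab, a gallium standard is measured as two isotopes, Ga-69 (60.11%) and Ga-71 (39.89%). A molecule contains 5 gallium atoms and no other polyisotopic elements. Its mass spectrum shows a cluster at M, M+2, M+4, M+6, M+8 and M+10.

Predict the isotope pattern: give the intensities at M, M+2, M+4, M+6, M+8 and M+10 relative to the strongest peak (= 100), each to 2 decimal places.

The 5 Ga atoms are independent, so intensities follow the terms of (0.6011 + 0.3989)^5.
P(M) = 0.6011^5 = 0.078475
P(M+2) = 5 × 0.6011^4 × 0.3989^1 = 0.260388
P(M+4) = 10 × 0.6011^3 × 0.3989^2 = 0.345596
P(M+6) = 10 × 0.6011^2 × 0.3989^3 = 0.229343
P(M+8) = 5 × 0.6011^1 × 0.3989^4 = 0.076098
P(M+10) = 0.3989^5 = 0.010100
The M+4 peak is largest (0.345596); scaling to 100 gives 22.71 : 75.34 : 100.00 : 66.36 : 22.02 : 2.92.

22.71 : 75.34 : 100.00 : 66.36 : 22.02 : 2.92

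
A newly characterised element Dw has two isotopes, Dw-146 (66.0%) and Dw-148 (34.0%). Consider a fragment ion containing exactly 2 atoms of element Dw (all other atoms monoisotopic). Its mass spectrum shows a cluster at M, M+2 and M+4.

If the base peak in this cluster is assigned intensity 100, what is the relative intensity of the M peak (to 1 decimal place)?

97.1

Binomial terms of (0.660 + 0.340)^2: M 0.4356, M+2 0.4488, M+4 0.1156 → M+2 is the base peak.
P(M+2) = C(2,1) × 0.660^1 × 0.340^1 = 2 × 0.6600 × 0.3400 = 0.448800 (base)
P(M) = C(2,0) × 0.660^2 × 0.340^0 = 1 × 0.4356 × 1.0000 = 0.435600
Relative intensity = 0.435600 / 0.448800 × 100 = 97.1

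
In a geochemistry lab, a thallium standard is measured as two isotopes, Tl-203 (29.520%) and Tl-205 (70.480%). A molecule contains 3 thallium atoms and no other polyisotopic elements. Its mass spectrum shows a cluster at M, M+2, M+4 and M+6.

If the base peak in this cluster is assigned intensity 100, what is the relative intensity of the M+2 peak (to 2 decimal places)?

41.88

Binomial terms of (0.29520 + 0.70480)^3: M 0.0257, M+2 0.1843, M+4 0.4399, M+6 0.3501 → M+4 is the base peak.
P(M+4) = C(3,2) × 0.29520^1 × 0.70480^2 = 3 × 0.2952 × 0.49674304 = 0.439916 (base)
P(M+2) = C(3,1) × 0.29520^2 × 0.70480^1 = 3 × 0.08714304 × 0.7048 = 0.184255
Relative intensity = 0.184255 / 0.439916 × 100 = 41.88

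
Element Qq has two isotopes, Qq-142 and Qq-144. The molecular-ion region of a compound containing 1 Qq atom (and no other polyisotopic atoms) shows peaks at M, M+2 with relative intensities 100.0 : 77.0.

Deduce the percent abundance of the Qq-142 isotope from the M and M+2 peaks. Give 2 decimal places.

56.50%

Write p for the Qq-142 fraction. I(M+2)/I(M) = [C(1,1)·p^0·(1−p)] / p^1 = 1·(1−p)/p = 77.0/100.0 = 0.7700
(1−p)/p = 0.7700/1 = 0.7700  ⇒  p = 1/(1 + 0.7700) = 0.5650
Qq-142: 56.50%, Qq-144: 43.50%.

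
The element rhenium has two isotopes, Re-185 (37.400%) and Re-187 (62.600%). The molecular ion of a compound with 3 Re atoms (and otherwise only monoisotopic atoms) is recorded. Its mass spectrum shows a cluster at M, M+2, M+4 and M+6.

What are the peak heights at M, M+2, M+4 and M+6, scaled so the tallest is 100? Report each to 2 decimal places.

11.90 : 59.74 : 100.00 : 55.79

Each Re atom is independently Re-185 (p = 0.37400) or Re-187 (q = 0.62600); the cluster is the binomial expansion (p + q)^3.
P(M) = 0.37400^3 = 0.052314
P(M+2) = 3 × 0.37400^2 × 0.62600^1 = 0.262687
P(M+4) = 3 × 0.37400^1 × 0.62600^2 = 0.439685
P(M+6) = 0.62600^3 = 0.245314
The M+4 peak is largest (0.439685); scaling to 100 gives 11.90 : 59.74 : 100.00 : 55.79.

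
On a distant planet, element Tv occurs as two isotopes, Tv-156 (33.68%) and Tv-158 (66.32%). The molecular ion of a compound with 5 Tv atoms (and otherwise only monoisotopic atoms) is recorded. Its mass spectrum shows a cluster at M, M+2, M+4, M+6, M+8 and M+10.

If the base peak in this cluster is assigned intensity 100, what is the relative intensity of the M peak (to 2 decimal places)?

(0.3368 + 0.6632)^5 gives M 0.0043, M+2 0.0427, M+4 0.1680, M+6 0.3309, M+8 0.3258, M+10 0.1283; the largest is M+6.
P(M+6) = C(5,3) × 0.3368^2 × 0.6632^3 = 10 × 0.11343424 × 0.29169807 = 0.330885 (base)
P(M) = C(5,0) × 0.3368^5 × 0.6632^0 = 1 × 0.00433372 × 1.0000 = 0.004334
Relative intensity = 0.004334 / 0.330885 × 100 = 1.31

1.31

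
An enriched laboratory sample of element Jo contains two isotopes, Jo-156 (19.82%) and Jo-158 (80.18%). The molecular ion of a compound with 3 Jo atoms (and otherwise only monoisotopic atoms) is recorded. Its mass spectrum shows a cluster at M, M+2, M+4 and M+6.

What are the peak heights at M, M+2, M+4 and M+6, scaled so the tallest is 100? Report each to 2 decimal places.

1.51 : 18.33 : 74.16 : 100.00

Expanding (0.1982 + 0.8018)^3:
P(M) = 0.1982^3 = 0.007786
P(M+2) = 3 × 0.1982^2 × 0.8018^1 = 0.094492
P(M+4) = 3 × 0.1982^1 × 0.8018^2 = 0.382258
P(M+6) = 0.8018^3 = 0.515464
The M+6 peak is largest (0.515464); scaling to 100 gives 1.51 : 18.33 : 74.16 : 100.00.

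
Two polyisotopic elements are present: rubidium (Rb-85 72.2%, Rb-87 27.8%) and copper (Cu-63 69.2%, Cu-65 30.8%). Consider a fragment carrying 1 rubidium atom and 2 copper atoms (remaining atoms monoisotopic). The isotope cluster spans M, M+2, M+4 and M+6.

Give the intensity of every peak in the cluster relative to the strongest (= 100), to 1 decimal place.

Rubidium pattern (n=1): 0.7220 : 0.2780
Copper pattern (n=2): 0.478864 : 0.426272 : 0.094864
Convolve the two distributions (both contribute in 2-u steps):
  M: 0.7220×0.478864 = 0.345740
  M+2: 0.7220×0.426272 + 0.2780×0.478864 = 0.440893
  M+4: 0.7220×0.094864 + 0.2780×0.426272 = 0.186995
  M+6: 0.2780×0.094864 = 0.026372
Scale to base peak (0.440893) = 100: 78.4 : 100.0 : 42.4 : 6.0

78.4 : 100.0 : 42.4 : 6.0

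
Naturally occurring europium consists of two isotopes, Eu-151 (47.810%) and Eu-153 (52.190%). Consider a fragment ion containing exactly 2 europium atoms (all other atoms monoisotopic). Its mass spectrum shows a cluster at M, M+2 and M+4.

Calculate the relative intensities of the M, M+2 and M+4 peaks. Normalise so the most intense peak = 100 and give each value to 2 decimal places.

Expanding (0.47810 + 0.52190)^2:
P(M) = 0.47810^2 = 0.228580
P(M+2) = 2 × 0.47810^1 × 0.52190^1 = 0.499041
P(M+4) = 0.52190^2 = 0.272380
The M+2 peak is largest (0.499041); scaling to 100 gives 45.80 : 100.00 : 54.58.

45.80 : 100.00 : 54.58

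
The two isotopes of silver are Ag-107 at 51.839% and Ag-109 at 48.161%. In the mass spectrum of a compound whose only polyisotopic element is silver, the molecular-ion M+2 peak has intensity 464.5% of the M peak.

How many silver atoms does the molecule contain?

5

For n independent Ag atoms, I(M+2)/I(M) = n · (abundance Ag-109) / (abundance Ag-107) = n · 0.48161/0.51839.
n = 4.645 × 0.51839/0.48161 = 5.00 ≈ 5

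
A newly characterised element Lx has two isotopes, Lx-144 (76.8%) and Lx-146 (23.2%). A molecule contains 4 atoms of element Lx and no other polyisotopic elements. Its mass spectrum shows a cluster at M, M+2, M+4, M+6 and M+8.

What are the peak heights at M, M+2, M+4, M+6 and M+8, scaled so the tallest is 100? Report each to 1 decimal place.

Each Lx atom is independently Lx-144 (p = 0.768) or Lx-146 (q = 0.232); the cluster is the binomial expansion (p + q)^4.
P(M) = 0.768^4 = 0.347892
P(M+2) = 4 × 0.768^3 × 0.232^1 = 0.420370
P(M+4) = 6 × 0.768^2 × 0.232^2 = 0.190480
P(M+6) = 4 × 0.768^1 × 0.232^3 = 0.038361
P(M+8) = 0.232^4 = 0.002897
The M+2 peak is largest (0.420370); scaling to 100 gives 82.8 : 100.0 : 45.3 : 9.1 : 0.7.

82.8 : 100.0 : 45.3 : 9.1 : 0.7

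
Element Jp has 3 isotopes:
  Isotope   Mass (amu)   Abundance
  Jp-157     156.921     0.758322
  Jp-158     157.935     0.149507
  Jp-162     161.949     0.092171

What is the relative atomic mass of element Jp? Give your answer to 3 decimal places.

157.536 amu

Weight each isotope mass by its fractional abundance: 0.758322 × 156.921 + 0.149507 × 157.935 + 0.092171 × 161.949
= 118.9966 + 23.6124 + 14.9270 = 157.5360 amu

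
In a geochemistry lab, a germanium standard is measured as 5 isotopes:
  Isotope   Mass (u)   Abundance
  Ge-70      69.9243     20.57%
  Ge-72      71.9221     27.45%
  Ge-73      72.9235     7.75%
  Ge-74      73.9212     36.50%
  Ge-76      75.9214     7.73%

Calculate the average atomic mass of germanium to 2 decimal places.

72.63 u

The abundance-weighted mean is 0.2057 × 69.9243 + 0.2745 × 71.9221 + 0.0775 × 72.9235 + 0.3650 × 73.9212 + 0.0773 × 75.9214
= 14.38343 + 19.74262 + 5.65157 + 26.98124 + 5.86872 = 72.62758 u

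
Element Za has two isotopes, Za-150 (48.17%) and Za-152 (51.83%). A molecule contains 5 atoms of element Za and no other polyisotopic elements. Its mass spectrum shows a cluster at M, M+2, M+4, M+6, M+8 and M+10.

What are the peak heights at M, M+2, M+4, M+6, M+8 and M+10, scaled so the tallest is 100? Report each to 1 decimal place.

Expanding (0.4817 + 0.5183)^5:
P(M) = 0.4817^5 = 0.025935
P(M+2) = 5 × 0.4817^4 × 0.5183^1 = 0.139527
P(M+4) = 10 × 0.4817^3 × 0.5183^2 = 0.300256
P(M+6) = 10 × 0.4817^2 × 0.5183^3 = 0.323070
P(M+8) = 5 × 0.4817^1 × 0.5183^4 = 0.173809
P(M+10) = 0.5183^5 = 0.037403
The M+6 peak is largest (0.323070); scaling to 100 gives 8.0 : 43.2 : 92.9 : 100.0 : 53.8 : 11.6.

8.0 : 43.2 : 92.9 : 100.0 : 53.8 : 11.6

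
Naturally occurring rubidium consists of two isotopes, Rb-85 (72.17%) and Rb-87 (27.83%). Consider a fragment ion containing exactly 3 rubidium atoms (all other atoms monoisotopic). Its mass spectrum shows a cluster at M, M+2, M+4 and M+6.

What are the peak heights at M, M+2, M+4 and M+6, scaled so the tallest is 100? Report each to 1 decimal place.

86.4 : 100.0 : 38.6 : 5.0

Each Rb atom is independently Rb-85 (p = 0.7217) or Rb-87 (q = 0.2783); the cluster is the binomial expansion (p + q)^3.
P(M) = 0.7217^3 = 0.375898
P(M+2) = 3 × 0.7217^2 × 0.2783^1 = 0.434858
P(M+4) = 3 × 0.7217^1 × 0.2783^2 = 0.167689
P(M+6) = 0.2783^3 = 0.021555
The M+2 peak is largest (0.434858); scaling to 100 gives 86.4 : 100.0 : 38.6 : 5.0.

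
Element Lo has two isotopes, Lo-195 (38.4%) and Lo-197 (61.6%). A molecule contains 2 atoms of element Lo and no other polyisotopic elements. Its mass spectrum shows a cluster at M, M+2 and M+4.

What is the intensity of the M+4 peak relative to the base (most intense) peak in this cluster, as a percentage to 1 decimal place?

Term probabilities: M 0.1475, M+2 0.4731, M+4 0.3795. Base peak = M+2.
P(M+2) = C(2,1) × 0.384^1 × 0.616^1 = 2 × 0.3840 × 0.6160 = 0.473088 (base)
P(M+4) = C(2,2) × 0.384^0 × 0.616^2 = 1 × 1.0000 × 0.379456 = 0.379456
Relative intensity = 0.379456 / 0.473088 × 100 = 80.2

80.2%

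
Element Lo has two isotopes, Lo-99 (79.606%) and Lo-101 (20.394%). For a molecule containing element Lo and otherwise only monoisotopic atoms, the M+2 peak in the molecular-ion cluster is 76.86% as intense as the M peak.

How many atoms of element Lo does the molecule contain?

3

With n Lo atoms, P(M+2)/P(M) = C(n,1)·p^(n−1)q / p^n = n·q/p = n · 0.20394/0.79606.
n = 0.7686 × 0.79606/0.20394 = 3.00 ≈ 3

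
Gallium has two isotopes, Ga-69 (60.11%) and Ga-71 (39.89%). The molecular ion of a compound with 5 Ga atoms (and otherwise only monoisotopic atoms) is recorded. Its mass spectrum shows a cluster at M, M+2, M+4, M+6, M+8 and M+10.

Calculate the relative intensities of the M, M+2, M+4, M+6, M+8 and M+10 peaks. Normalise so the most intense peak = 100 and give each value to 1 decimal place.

22.7 : 75.3 : 100.0 : 66.4 : 22.0 : 2.9

Each Ga atom is independently Ga-69 (p = 0.6011) or Ga-71 (q = 0.3989); the cluster is the binomial expansion (p + q)^5.
P(M) = 0.6011^5 = 0.078475
P(M+2) = 5 × 0.6011^4 × 0.3989^1 = 0.260388
P(M+4) = 10 × 0.6011^3 × 0.3989^2 = 0.345596
P(M+6) = 10 × 0.6011^2 × 0.3989^3 = 0.229343
P(M+8) = 5 × 0.6011^1 × 0.3989^4 = 0.076098
P(M+10) = 0.3989^5 = 0.010100
The M+4 peak is largest (0.345596); scaling to 100 gives 22.7 : 75.3 : 100.0 : 66.4 : 22.0 : 2.9.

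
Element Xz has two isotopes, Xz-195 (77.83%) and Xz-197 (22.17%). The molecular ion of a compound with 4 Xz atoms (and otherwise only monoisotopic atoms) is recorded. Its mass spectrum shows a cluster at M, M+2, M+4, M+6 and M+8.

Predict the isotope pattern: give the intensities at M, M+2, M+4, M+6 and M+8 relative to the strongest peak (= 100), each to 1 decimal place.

Expanding (0.7783 + 0.2217)^4:
P(M) = 0.7783^4 = 0.366934
P(M+2) = 4 × 0.7783^3 × 0.2217^1 = 0.418087
P(M+4) = 6 × 0.7783^2 × 0.2217^2 = 0.178639
P(M+6) = 4 × 0.7783^1 × 0.2217^3 = 0.033924
P(M+8) = 0.2217^4 = 0.002416
The M+2 peak is largest (0.418087); scaling to 100 gives 87.8 : 100.0 : 42.7 : 8.1 : 0.6.

87.8 : 100.0 : 42.7 : 8.1 : 0.6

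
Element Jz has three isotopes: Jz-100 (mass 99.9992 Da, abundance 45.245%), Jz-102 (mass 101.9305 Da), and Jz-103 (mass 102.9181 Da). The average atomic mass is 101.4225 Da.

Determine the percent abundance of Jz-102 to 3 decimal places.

The remaining 54.755% is split between Jz-102 (fraction x) and Jz-103 (fraction 0.54755 − x).
Substituting: 101.9305x + 102.9181(0.54755 − x) = 56.17786196
(101.9305 − 102.9181)x = -0.174943695  ⇒  x = 0.17714, y = 0.37041
Jz-102: 17.714%, Jz-103: 37.041%.

17.714%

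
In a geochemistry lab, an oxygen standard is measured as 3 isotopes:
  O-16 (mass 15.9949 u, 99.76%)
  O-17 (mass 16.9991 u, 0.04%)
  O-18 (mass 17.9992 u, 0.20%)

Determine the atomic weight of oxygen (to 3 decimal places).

Ar = Σ fᵢ·mᵢ = 0.9976 × 15.9949 + 0.0004 × 16.9991 + 0.0020 × 17.9992
= 15.95651 + 0.00680 + 0.03600 = 15.99931 u

15.999 u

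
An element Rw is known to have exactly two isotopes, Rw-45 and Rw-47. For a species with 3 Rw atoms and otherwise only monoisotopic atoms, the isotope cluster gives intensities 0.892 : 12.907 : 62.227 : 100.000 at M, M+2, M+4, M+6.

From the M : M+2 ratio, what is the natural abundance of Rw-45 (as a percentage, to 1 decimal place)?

If p is the fraction of Rw that is Rw-45, then I(M+2)/I(M) = [C(3,1)·p^2·(1−p)] / p^3 = 3·(1−p)/p = 12.907/0.892 = 14.4697
(1−p)/p = 14.4697/3 = 4.8232  ⇒  p = 1/(1 + 4.8232) = 0.1717
Rw-45: 17.2%, Rw-47: 82.8%.

17.2%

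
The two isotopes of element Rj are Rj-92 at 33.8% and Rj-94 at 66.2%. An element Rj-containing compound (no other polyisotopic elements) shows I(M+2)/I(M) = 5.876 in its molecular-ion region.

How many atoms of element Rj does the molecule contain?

3

For n independent Rj atoms, I(M+2)/I(M) = n · (abundance Rj-94) / (abundance Rj-92) = n · 0.662/0.338.
n = 5.876 × 0.338/0.662 = 3.00 ≈ 3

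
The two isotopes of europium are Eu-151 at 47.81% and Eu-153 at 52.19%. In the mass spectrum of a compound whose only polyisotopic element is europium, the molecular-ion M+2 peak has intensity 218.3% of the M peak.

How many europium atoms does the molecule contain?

The M+2/M ratio from n Eu atoms is n · q/p = n · 0.5219/0.4781.
n = 2.183 × 0.4781/0.5219 = 2.00 ≈ 2

2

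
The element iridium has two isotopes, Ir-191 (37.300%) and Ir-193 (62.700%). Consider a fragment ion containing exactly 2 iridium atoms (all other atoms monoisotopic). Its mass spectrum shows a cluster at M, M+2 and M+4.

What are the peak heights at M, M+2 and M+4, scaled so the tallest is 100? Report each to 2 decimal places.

29.74 : 100.00 : 84.05

Each Ir atom is independently Ir-191 (p = 0.37300) or Ir-193 (q = 0.62700); the cluster is the binomial expansion (p + q)^2.
P(M) = 0.37300^2 = 0.139129
P(M+2) = 2 × 0.37300^1 × 0.62700^1 = 0.467742
P(M+4) = 0.62700^2 = 0.393129
The M+2 peak is largest (0.467742); scaling to 100 gives 29.74 : 100.00 : 84.05.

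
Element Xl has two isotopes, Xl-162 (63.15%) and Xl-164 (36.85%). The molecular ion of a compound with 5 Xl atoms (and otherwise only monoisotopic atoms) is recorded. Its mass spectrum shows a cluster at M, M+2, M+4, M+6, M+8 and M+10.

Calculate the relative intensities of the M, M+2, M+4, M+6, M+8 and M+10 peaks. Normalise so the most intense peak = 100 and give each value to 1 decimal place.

The 5 Xl atoms are independent, so intensities follow the terms of (0.6315 + 0.3685)^5.
P(M) = 0.6315^5 = 0.100431
P(M+2) = 5 × 0.6315^4 × 0.3685^1 = 0.293022
P(M+4) = 10 × 0.6315^3 × 0.3685^2 = 0.341976
P(M+6) = 10 × 0.6315^2 × 0.3685^3 = 0.199553
P(M+8) = 5 × 0.6315^1 × 0.3685^4 = 0.058223
P(M+10) = 0.3685^5 = 0.006795
The M+4 peak is largest (0.341976); scaling to 100 gives 29.4 : 85.7 : 100.0 : 58.4 : 17.0 : 2.0.

29.4 : 85.7 : 100.0 : 58.4 : 17.0 : 2.0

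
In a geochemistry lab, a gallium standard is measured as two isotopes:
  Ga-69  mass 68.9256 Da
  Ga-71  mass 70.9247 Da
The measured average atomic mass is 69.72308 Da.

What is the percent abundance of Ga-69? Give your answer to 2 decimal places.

60.11%

Writing the weighted mean with unknown fraction x of Ga-69:
68.9256·x + 70.9247·(1 − x) = 69.72308
(68.9256 − 70.9247)·x = 69.72308 − 70.9247
x = -1.20162 / -1.9991 = 0.60108 → 60.11% Ga-69, 39.89% Ga-71.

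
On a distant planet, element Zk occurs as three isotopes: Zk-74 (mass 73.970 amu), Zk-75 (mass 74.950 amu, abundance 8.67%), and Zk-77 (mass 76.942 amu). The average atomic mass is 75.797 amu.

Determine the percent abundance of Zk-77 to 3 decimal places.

58.615%

The remaining 91.33% is split between Zk-74 (fraction x) and Zk-77 (fraction 0.9133 − x).
Substituting: 73.970x + 76.942(0.9133 − x) = 69.298835
(73.970 − 76.942)x = -0.9722936  ⇒  x = 0.32715, y = 0.58615
Zk-74: 32.715%, Zk-77: 58.615%.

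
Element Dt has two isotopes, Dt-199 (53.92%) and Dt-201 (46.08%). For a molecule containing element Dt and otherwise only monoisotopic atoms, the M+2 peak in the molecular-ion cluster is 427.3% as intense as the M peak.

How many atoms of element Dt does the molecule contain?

5

The M+2/M ratio from n Dt atoms is n · q/p = n · 0.4608/0.5392.
n = 4.273 × 0.5392/0.4608 = 5.00 ≈ 5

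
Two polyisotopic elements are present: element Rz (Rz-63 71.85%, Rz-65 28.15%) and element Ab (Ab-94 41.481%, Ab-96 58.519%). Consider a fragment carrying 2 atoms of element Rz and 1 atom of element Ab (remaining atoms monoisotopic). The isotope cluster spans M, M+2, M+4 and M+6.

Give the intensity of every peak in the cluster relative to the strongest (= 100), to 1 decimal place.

45.6 : 100.0 : 57.4 : 9.9

Element Rz pattern (n=2): 0.51624225 : 0.4045155 : 0.07924225
Element Ab pattern (n=1): 0.41481 : 0.58519
Convolve the two distributions (both contribute in 2-u steps):
  M: 0.51624225×0.41481 = 0.214142
  M+2: 0.51624225×0.58519 + 0.4045155×0.41481 = 0.469897
  M+4: 0.4045155×0.58519 + 0.07924225×0.41481 = 0.269589
  M+6: 0.07924225×0.58519 = 0.046372
Scale to base peak (0.469897) = 100: 45.6 : 100.0 : 57.4 : 9.9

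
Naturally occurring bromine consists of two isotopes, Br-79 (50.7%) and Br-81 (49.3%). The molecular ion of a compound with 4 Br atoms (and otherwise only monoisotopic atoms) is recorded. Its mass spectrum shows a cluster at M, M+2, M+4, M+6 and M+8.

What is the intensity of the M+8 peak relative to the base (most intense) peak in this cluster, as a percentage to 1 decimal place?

15.8%

Term probabilities: M 0.0661, M+2 0.2570, M+4 0.3749, M+6 0.2430, M+8 0.0591. Base peak = M+4.
P(M+4) = C(4,2) × 0.507^2 × 0.493^2 = 6 × 0.257049 × 0.243049 = 0.374853 (base)
P(M+8) = C(4,4) × 0.507^0 × 0.493^4 = 1 × 1.0000 × 0.05907282 = 0.059073
Relative intensity = 0.059073 / 0.374853 × 100 = 15.8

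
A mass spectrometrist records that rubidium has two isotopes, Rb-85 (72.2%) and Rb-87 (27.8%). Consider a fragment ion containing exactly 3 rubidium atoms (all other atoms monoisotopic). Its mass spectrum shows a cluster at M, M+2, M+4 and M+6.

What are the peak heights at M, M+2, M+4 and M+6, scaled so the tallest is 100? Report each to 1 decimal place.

86.6 : 100.0 : 38.5 : 4.9

The 3 Rb atoms are independent, so intensities follow the terms of (0.722 + 0.278)^3.
P(M) = 0.722^3 = 0.376367
P(M+2) = 3 × 0.722^2 × 0.278^1 = 0.434751
P(M+4) = 3 × 0.722^1 × 0.278^2 = 0.167397
P(M+6) = 0.278^3 = 0.021485
The M+2 peak is largest (0.434751); scaling to 100 gives 86.6 : 100.0 : 38.5 : 4.9.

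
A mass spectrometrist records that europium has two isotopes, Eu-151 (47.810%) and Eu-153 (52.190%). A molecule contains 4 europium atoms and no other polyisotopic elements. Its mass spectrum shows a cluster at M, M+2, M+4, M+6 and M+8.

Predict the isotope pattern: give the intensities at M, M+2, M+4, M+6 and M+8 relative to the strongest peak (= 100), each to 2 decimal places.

Expanding (0.47810 + 0.52190)^4:
P(M) = 0.47810^4 = 0.052249
P(M+2) = 4 × 0.47810^3 × 0.52190^1 = 0.228141
P(M+4) = 6 × 0.47810^2 × 0.52190^2 = 0.373563
P(M+6) = 4 × 0.47810^1 × 0.52190^3 = 0.271857
P(M+8) = 0.52190^4 = 0.074191
The M+4 peak is largest (0.373563); scaling to 100 gives 13.99 : 61.07 : 100.00 : 72.77 : 19.86.

13.99 : 61.07 : 100.00 : 72.77 : 19.86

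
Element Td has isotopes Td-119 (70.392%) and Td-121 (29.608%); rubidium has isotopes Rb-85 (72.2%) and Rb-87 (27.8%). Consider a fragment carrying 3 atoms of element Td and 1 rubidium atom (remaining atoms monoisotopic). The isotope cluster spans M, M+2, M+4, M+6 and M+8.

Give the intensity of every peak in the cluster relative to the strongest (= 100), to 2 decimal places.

60.72 : 100.00 : 61.73 : 16.93 : 1.74

Element Td pattern (n=3): 0.34879473 : 0.44012591 : 0.18512399 : 0.02595537
Rubidium pattern (n=1): 0.7220 : 0.2780
Convolve the two distributions (both contribute in 2-u steps):
  M: 0.34879473×0.7220 = 0.251830
  M+2: 0.34879473×0.2780 + 0.44012591×0.7220 = 0.414736
  M+4: 0.44012591×0.2780 + 0.18512399×0.7220 = 0.256015
  M+6: 0.18512399×0.2780 + 0.02595537×0.7220 = 0.070204
  M+8: 0.02595537×0.2780 = 0.007216
Scale to base peak (0.414736) = 100: 60.72 : 100.00 : 61.73 : 16.93 : 1.74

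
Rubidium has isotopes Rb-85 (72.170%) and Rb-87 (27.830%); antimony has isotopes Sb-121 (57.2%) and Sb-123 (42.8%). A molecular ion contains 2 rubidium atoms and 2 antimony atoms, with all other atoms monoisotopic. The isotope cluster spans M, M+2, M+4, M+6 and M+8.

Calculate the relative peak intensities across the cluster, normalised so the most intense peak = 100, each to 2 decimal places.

Rubidium pattern (n=2): 0.52085089 : 0.40169822 : 0.07745089
Antimony pattern (n=2): 0.327184 : 0.489632 : 0.183184
Convolve the two distributions (both contribute in 2-u steps):
  M: 0.52085089×0.327184 = 0.170414
  M+2: 0.52085089×0.489632 + 0.40169822×0.327184 = 0.386454
  M+4: 0.52085089×0.183184 + 0.40169822×0.489632 + 0.07745089×0.327184 = 0.317437
  M+6: 0.40169822×0.183184 + 0.07745089×0.489632 = 0.111507
  M+8: 0.07745089×0.183184 = 0.014188
Scale to base peak (0.386454) = 100: 44.10 : 100.00 : 82.14 : 28.85 : 3.67

44.10 : 100.00 : 82.14 : 28.85 : 3.67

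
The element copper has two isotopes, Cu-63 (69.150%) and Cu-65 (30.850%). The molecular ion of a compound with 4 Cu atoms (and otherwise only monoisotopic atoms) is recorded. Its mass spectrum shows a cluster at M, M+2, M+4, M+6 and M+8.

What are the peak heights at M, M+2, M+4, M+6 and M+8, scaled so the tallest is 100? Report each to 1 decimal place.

56.0 : 100.0 : 66.9 : 19.9 : 2.2

Expanding (0.69150 + 0.30850)^4:
P(M) = 0.69150^4 = 0.228649
P(M+2) = 4 × 0.69150^3 × 0.30850^1 = 0.408030
P(M+4) = 6 × 0.69150^2 × 0.30850^2 = 0.273052
P(M+6) = 4 × 0.69150^1 × 0.30850^3 = 0.081212
P(M+8) = 0.30850^4 = 0.009058
The M+2 peak is largest (0.408030); scaling to 100 gives 56.0 : 100.0 : 66.9 : 19.9 : 2.2.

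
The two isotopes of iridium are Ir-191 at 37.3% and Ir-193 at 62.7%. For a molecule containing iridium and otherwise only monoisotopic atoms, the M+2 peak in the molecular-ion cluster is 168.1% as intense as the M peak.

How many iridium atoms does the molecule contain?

With n Ir atoms, P(M+2)/P(M) = C(n,1)·p^(n−1)q / p^n = n·q/p = n · 0.627/0.373.
n = 1.681 × 0.373/0.627 = 1.00 ≈ 1

1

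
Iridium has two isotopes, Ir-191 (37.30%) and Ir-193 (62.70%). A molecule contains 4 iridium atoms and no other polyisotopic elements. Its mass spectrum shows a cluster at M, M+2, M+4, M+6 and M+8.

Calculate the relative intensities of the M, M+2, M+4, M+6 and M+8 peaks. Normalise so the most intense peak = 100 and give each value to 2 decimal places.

Each Ir atom is independently Ir-191 (p = 0.3730) or Ir-193 (q = 0.6270); the cluster is the binomial expansion (p + q)^4.
P(M) = 0.3730^4 = 0.019357
P(M+2) = 4 × 0.3730^3 × 0.6270^1 = 0.130153
P(M+4) = 6 × 0.3730^2 × 0.6270^2 = 0.328174
P(M+6) = 4 × 0.3730^1 × 0.6270^3 = 0.367766
P(M+8) = 0.6270^4 = 0.154550
The M+6 peak is largest (0.367766); scaling to 100 gives 5.26 : 35.39 : 89.23 : 100.00 : 42.02.

5.26 : 35.39 : 89.23 : 100.00 : 42.02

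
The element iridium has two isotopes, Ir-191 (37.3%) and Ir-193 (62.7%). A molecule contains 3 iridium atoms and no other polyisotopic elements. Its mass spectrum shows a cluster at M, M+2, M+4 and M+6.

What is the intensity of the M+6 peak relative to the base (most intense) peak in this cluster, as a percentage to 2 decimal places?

Term probabilities: M 0.0519, M+2 0.2617, M+4 0.4399, M+6 0.2465. Base peak = M+4.
P(M+4) = C(3,2) × 0.373^1 × 0.627^2 = 3 × 0.3730 × 0.393129 = 0.439911 (base)
P(M+6) = C(3,3) × 0.373^0 × 0.627^3 = 1 × 1.0000 × 0.24649188 = 0.246492
Relative intensity = 0.246492 / 0.439911 × 100 = 56.03

56.03%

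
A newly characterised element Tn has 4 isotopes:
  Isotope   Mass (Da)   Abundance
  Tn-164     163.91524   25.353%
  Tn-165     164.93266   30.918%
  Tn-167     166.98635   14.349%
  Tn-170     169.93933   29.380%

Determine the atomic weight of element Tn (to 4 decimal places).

166.4404 Da

Average mass = Σ (abundance × isotope mass) = 0.25353 × 163.91524 + 0.30918 × 164.93266 + 0.14349 × 166.98635 + 0.29380 × 169.93933
= 41.557431 + 50.993880 + 23.960871 + 49.928175 = 166.440357 Da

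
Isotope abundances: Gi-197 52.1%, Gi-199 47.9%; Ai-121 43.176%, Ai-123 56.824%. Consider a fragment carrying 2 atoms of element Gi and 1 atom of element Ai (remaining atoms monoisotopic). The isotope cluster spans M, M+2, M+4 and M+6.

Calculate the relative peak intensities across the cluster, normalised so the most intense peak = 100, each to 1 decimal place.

30.6 : 96.6 : 100.0 : 34.1

Element Gi pattern (n=2): 0.271441 : 0.499118 : 0.229441
Element Ai pattern (n=1): 0.43176 : 0.56824
Convolve the two distributions (both contribute in 2-u steps):
  M: 0.271441×0.43176 = 0.117197
  M+2: 0.271441×0.56824 + 0.499118×0.43176 = 0.369743
  M+4: 0.499118×0.56824 + 0.229441×0.43176 = 0.382682
  M+6: 0.229441×0.56824 = 0.130378
Scale to base peak (0.382682) = 100: 30.6 : 96.6 : 100.0 : 34.1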